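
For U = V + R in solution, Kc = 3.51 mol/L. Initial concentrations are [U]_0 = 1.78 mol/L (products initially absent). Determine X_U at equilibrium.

X = 0.730

Let X = conversion of U; extent ξ = 1.78·X mol/L.
Concentrations: [U] = 1.78 − 1.78X; [V] = 1.78X; [R] = 1.78X.
Kc = [V] [R] / ([U]).
Setting equal to 3.51 and solving for X on (0,1) gives X = 0.730.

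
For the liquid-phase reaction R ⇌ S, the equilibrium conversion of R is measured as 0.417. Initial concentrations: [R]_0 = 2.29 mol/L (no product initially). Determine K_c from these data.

K_c = 0.715

Let X = conversion of R.
Concentrations: [R] = 2.29 − 2.29X; [S] = 2.29X.
At X = 0.417: [R] = 1.34, [S] = 0.955.
K_c = [S] / ([R]) = 0.715.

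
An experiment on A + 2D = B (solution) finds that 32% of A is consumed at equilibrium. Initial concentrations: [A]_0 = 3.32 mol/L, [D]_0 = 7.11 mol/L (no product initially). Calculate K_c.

Let X = conversion of A.
Concentrations: [A] = 3.32 − 3.32X; [D] = 7.11 − 6.64X; [B] = 3.32X.
At X = 0.32: [A] = 2.26, [D] = 4.99, [B] = 1.06.
K_c = [B] / ([A] [D]^2) = 0.0189 (mol/L)^-2.

K_c = 0.0189 (mol/L)^-2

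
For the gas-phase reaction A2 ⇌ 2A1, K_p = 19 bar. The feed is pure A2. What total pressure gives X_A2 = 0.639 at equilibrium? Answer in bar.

P = 6.88 bar

Let X = conversion of A2 (basis 1 mol A2); extent of reaction ξ = X.
At extent ξ: n_A2 = 1 − X; n_A1 = 2X.
Total moles n_T = 1 + X.
K_p = p_A1^2 / (p_A2) with p_i = (n_i/n_T)·P.
At X = 0.639: the mole-fraction product g(X) = Π y_i^ν_i = 2.76. Since K_p = g(X)·P^{1}, P = (K_p/g)^(1/1) = (19/2.76)^(1/1) = 6.88 bar.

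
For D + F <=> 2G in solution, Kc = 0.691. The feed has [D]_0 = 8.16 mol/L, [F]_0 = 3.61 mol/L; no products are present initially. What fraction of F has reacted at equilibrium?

Let X = conversion of F; extent ξ = 3.61·X mol/L.
Concentrations: [D] = 8.16 − 3.61X; [F] = 3.61 − 3.61X; [G] = 7.22X.
Kc = [G]^2 / ([D] [F]).
Solving Kc = 0.691 for X ∈ (0,1): X = 0.426.

X = 0.426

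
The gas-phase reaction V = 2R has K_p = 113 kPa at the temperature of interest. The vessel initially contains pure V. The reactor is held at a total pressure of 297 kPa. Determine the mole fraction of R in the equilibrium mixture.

y_R = 0.455

Take 1 mol V as basis and let X be its fractional conversion, so ξ = X.
Moles: n_V = 1 − X; n_R = 2X.
n_T = Σnᵢ = 1 + X.
With p_i = (n_i/n_T)P, K_p = p_R^2 / (p_V).
Equating to 113 kPa and solving on 0 < X < 1: X = 0.295.
Then n_R = 0.589, n_T = 1.29, so y_R = 0.455.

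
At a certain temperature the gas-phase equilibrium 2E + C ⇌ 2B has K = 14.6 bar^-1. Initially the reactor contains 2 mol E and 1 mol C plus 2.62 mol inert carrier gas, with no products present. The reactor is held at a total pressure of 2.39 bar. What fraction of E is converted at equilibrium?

Basis: 2 mol E initially; let X = conversion of E. Extent ξ = X.
Mole table: n_E = 2 − 2X; n_C = 1 − X; n_B = 2X; n_I = 2.62 (inert).
Total moles n_T = 5.62 − X.
Mole fractions y_i = n_i/n_T; K = p_B^2 / (p_E^2 p_C) with p_i = y_i·P.
Substituting and setting equal to 14.6 bar^-1 gives a polynomial in X; the root in (0,1) is X = 0.620.

X = 0.620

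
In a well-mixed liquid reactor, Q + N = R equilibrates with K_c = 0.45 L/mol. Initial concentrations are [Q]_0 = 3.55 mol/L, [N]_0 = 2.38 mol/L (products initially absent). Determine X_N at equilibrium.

Let X = conversion of N; extent ξ = 2.38·X mol/L.
Concentrations: [Q] = 3.55 − 2.38X; [N] = 2.38 − 2.38X; [R] = 2.38X.
K_c = [R] / ([Q] [N]).
Setting equal to 0.45 and solving for X on (0,1) gives X = 0.512.

X = 0.512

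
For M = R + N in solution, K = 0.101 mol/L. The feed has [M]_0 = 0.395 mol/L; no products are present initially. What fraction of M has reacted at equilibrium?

Let X = conversion of M; extent ξ = 0.395·X mol/L.
Concentrations: [M] = 0.395 − 0.395X; [R] = 0.395X; [N] = 0.395X.
K = [R] [N] / ([M]).
Setting equal to 0.101 and solving for X on (0,1) gives X = 0.394.

X = 0.394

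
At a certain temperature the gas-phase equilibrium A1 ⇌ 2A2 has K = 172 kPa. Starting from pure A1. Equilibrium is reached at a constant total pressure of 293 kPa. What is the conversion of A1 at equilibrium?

Basis: 1 mol A1 initially; let X = conversion of A1. Extent ξ = X.
Moles: n_A1 = 1 − X; n_A2 = 2X.
Summing: n_T = 1 + X.
With p_i = (n_i/n_T)P, K = p_A2^2 / (p_A1).
Substituting and setting equal to 172 kPa gives a polynomial in X; the root in (0,1) is X = 0.358.

X = 0.358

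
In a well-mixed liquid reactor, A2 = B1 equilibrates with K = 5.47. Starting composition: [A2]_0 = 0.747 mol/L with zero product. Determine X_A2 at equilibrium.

Let X = conversion of A2; extent ξ = 0.747·X mol/L.
Concentrations: [A2] = 0.747 − 0.747X; [B1] = 0.747X.
K = [B1] / ([A2]).
This equals 5.47 at X = 0.845 (the root in 0 < X < 1).

X = 0.845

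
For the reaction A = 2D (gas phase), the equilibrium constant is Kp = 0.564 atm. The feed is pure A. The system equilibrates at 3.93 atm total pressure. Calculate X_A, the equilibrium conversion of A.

X = 0.186

Let X = conversion of A (basis 1 mol A); extent of reaction ξ = X.
Species balance: n_A = 1 − X; n_D = 2X.
Summing: n_T = 1 + X.
With p_i = (n_i/n_T)P, Kp = p_D^2 / (p_A).
Setting this equal to 0.564 atm and taking the physical root (0 < X < 1) gives X = 0.186.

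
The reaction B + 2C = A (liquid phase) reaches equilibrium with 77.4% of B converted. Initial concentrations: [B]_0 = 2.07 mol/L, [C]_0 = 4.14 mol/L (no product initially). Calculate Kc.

Let X = conversion of B.
Concentrations: [B] = 2.07 − 2.07X; [C] = 4.14 − 4.14X; [A] = 2.07X.
At X = 0.774: [B] = 0.468, [C] = 0.936, [A] = 1.6.
Kc = [A] / ([B] [C]^2) = 3.91 (mol/L)^-2.

Kc = 3.91 (mol/L)^-2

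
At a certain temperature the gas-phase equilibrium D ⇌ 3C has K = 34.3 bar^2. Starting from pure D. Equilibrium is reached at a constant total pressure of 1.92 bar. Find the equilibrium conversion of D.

X = 0.787

Let X = conversion of D (basis 1 mol D); extent of reaction ξ = X.
At extent ξ: n_D = 1 − X; n_C = 3X.
Total moles n_T = 1 + 2X.
Mole fractions y_i = n_i/n_T; K = p_C^3 / (p_D) with p_i = y_i·P.
Substituting and setting equal to 34.3 bar^2 gives a polynomial in X; the root in (0,1) is X = 0.787.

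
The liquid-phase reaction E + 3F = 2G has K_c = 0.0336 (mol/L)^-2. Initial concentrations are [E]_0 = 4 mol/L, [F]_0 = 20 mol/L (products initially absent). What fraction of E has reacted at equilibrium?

Let X = conversion of E; extent ξ = 4·X mol/L.
Concentrations: [E] = 4 − 4X; [F] = 20 − 12X; [G] = 8X.
K_c = [G]^2 / ([E] [F]^3).
Equating to 0.0336 (mol/L)^-2: the physical root is X = 0.771.

X = 0.771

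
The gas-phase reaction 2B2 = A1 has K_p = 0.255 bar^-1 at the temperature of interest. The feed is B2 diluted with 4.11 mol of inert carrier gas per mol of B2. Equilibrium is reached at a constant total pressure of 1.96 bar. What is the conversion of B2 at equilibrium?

X = 0.145

Let X = conversion of B2 (basis 1 mol B2); extent of reaction ξ = 0.5X.
Mole table: n_B2 = 1 − X; n_A1 = 0.5X; n_I = 4.11 (inert).
n_T = Σnᵢ = 5.11 − 0.5X.
With p_i = (n_i/n_T)P, K_p = p_A1 / (p_B2^2).
Setting this equal to 0.255 bar^-1 and taking the physical root (0 < X < 1) gives X = 0.145.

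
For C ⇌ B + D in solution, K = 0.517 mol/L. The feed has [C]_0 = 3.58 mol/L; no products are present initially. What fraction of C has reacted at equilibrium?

X = 0.315

Let X = conversion of C; extent ξ = 3.58·X mol/L.
Concentrations: [C] = 3.58 − 3.58X; [B] = 3.58X; [D] = 3.58X.
K = [B] [D] / ([C]).
Solving K = 0.517 for X ∈ (0,1): X = 0.315.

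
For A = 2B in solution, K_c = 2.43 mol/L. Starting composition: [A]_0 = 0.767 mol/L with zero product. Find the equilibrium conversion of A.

X = 0.578

Let X = conversion of A; extent ξ = 0.767·X mol/L.
Concentrations: [A] = 0.767 − 0.767X; [B] = 1.53X.
K_c = [B]^2 / ([A]).
Solving K_c = 2.43 for X ∈ (0,1): X = 0.578.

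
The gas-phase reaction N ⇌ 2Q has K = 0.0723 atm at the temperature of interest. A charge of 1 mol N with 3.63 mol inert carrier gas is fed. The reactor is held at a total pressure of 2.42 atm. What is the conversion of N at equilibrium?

Basis: 1 mol N initially; let X = conversion of N. Extent ξ = X.
Species balance: n_N = 1 − X; n_Q = 2X; n_I = 3.63 (inert).
n_T = Σnᵢ = 4.63 + X.
y_i = n_i/n_T, p_i = y_i·P. K = p_Q^2 / (p_N).
Setting this equal to 0.0723 atm and taking the physical root (0 < X < 1) gives X = 0.172.

X = 0.172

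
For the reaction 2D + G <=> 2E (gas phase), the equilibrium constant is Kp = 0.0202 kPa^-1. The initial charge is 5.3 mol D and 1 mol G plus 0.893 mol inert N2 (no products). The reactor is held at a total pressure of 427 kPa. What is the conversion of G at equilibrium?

X = 0.841

Basis: 1 mol G initially; let X = conversion of G. Extent ξ = X.
Moles: n_D = 5.3 − 2X; n_G = 1 − X; n_E = 2X; n_I = 0.893 (inert).
Summing: n_T = 7.19 − X.
With p_i = (n_i/n_T)P, Kp = p_E^2 / (p_D^2 p_G).
Substituting and setting equal to 0.0202 kPa^-1 gives a polynomial in X; the root in (0,1) is X = 0.841.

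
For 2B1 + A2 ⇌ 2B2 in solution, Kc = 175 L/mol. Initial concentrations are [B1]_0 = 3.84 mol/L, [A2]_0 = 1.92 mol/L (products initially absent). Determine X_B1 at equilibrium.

X = 0.869

Let X = conversion of B1; extent ξ = 3.84X/2 mol/L.
Concentrations: [B1] = 3.84 − 3.84X; [A2] = 1.92 − 1.92X; [B2] = 3.84X.
Kc = [B2]^2 / ([B1]^2 [A2]).
This equals 175 at X = 0.869 (the root in 0 < X < 1).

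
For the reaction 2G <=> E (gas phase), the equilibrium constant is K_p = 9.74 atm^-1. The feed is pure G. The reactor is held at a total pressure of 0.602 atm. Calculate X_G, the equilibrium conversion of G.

Basis: 1 mol G initially; let X = conversion of G. Extent ξ = 0.5X.
At extent ξ: n_G = 1 − X; n_E = 0.5X.
Summing: n_T = 1 − 0.5X.
With p_i = (n_i/n_T)P, K_p = p_E / (p_G^2).
Equating to 9.74 atm^-1 and solving on 0 < X < 1: X = 0.798.

X = 0.798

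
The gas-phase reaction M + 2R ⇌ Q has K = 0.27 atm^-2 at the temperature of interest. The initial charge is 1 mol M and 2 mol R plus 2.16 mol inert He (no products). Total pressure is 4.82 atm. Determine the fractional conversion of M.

Basis: 1 mol M initially; let X = conversion of M. Extent ξ = X.
Species balance: n_M = 1 − X; n_R = 2 − 2X; n_Q = X; n_I = 2.16 (inert).
n_T = Σnᵢ = 5.16 − 2X.
y_i = n_i/n_T, p_i = y_i·P. K = p_Q / (p_M p_R^2).
Substituting and setting equal to 0.27 atm^-2 gives a polynomial in X; the root in (0,1) is X = 0.348.

X = 0.348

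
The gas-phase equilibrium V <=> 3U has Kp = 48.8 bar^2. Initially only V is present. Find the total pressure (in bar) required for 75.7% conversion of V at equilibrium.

P = 2.53 bar

Take 1 mol V as basis and let X be its fractional conversion, so ξ = X.
Species balance: n_V = 1 − X; n_U = 3X.
Total moles n_T = 1 + 2X.
Kp = p_U^3 / (p_V) with p_i = (n_i/n_T)·P.
At X = 0.757: the mole-fraction product g(X) = Π y_i^ν_i = 7.626. Since Kp = g(X)·P^{2}, P = (Kp/g)^(1/2) = (48.8/7.626)^(1/2) = 2.53 bar.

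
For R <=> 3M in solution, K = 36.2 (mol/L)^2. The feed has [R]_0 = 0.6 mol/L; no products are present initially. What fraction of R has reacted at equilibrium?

Let X = conversion of R; extent ξ = 0.6·X mol/L.
Concentrations: [R] = 0.6 − 0.6X; [M] = 1.8X.
K = [M]^3 / ([R]).
Equating to 36.2 (mol/L)^2: the physical root is X = 0.841.

X = 0.841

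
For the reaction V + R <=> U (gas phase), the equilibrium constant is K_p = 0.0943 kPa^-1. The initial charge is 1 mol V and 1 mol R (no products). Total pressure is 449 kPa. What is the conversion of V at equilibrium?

Basis: 1 mol V initially; let X = conversion of V. Extent ξ = X.
Species balance: n_V = 1 − X; n_R = 1 − X; n_U = X.
n_T = Σnᵢ = 2 − X.
With p_i = (n_i/n_T)P, K_p = p_U / (p_V p_R).
Equating to 0.0943 kPa^-1 and solving on 0 < X < 1: X = 0.848.

X = 0.848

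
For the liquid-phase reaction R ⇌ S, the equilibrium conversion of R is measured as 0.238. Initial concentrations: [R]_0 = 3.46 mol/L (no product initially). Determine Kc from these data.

Kc = 0.312

Let X = conversion of R.
Concentrations: [R] = 3.46 − 3.46X; [S] = 3.46X.
At X = 0.238: [R] = 2.64, [S] = 0.823.
Kc = [S] / ([R]) = 0.312.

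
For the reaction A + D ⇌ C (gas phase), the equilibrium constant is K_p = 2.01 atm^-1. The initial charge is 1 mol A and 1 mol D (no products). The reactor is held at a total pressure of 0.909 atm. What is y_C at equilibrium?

y_C = 0.254

Take 1 mol A as basis and let X be its fractional conversion, so ξ = X.
Moles: n_A = 1 − X; n_D = 1 − X; n_C = X.
n_T = Σnᵢ = 2 − X.
With p_i = (n_i/n_T)P, K_p = p_C / (p_A p_D).
This yields a degree-2 equation in X; solving on (0,1), X = 0.405.
Then n_C = 0.405, n_T = 1.59, so y_C = 0.254.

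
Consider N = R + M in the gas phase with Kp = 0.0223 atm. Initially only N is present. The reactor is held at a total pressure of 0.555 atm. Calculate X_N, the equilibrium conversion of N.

X = 0.197

Take 1 mol N as basis and let X be its fractional conversion, so ξ = X.
Moles: n_N = 1 − X; n_R = X; n_M = X.
Total moles n_T = 1 + X.
y_i = n_i/n_T, p_i = y_i·P. Kp = p_R p_M / (p_N).
Substituting and setting equal to 0.0223 atm gives a polynomial in X; the root in (0,1) is X = 0.197.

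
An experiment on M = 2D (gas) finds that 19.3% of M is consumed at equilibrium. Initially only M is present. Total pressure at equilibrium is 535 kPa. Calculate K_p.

Take 1 mol M as basis and let X be its fractional conversion, so ξ = X.
Mole table: n_M = 1 − X; n_D = 2X.
Total moles n_T = 1 + X.
At X = 0.193: n_M = 0.807, n_D = 0.386, n_T = 1.19.
p_i = (n_i/n_T)·P. K_p = p_D^2 / (p_M) = 82.8 kPa.

K_p = 82.8 kPa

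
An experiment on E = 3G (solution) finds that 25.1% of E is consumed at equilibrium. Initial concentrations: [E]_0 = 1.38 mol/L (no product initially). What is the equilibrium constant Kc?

Let X = conversion of E.
Concentrations: [E] = 1.38 − 1.38X; [G] = 4.14X.
At X = 0.251: [E] = 1.03, [G] = 1.04.
Kc = [G]^3 / ([E]) = 1.09 (mol/L)^2.

Kc = 1.09 (mol/L)^2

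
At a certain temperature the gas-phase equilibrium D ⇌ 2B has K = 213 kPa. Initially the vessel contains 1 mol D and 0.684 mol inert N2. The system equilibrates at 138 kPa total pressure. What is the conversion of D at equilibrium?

X = 0.596

Take 1 mol D as basis and let X be its fractional conversion, so ξ = X.
At extent ξ: n_D = 1 − X; n_B = 2X; n_I = 0.684 (inert).
Total moles n_T = 1.68 + X.
Mole fractions y_i = n_i/n_T; K = p_B^2 / (p_D) with p_i = y_i·P.
This yields a degree-2 equation in X; solving on (0,1), X = 0.596.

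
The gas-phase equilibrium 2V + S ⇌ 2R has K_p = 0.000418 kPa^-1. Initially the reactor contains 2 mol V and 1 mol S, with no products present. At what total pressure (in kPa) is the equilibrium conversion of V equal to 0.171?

Basis: 2 mol V initially; let X = conversion of V. Extent ξ = X.
At extent ξ: n_V = 2 − 2X; n_S = 1 − X; n_R = 2X.
Total moles n_T = 3 − X.
K_p = p_R^2 / (p_V^2 p_S) with p_i = (n_i/n_T)·P.
At X = 0.171: the mole-fraction product g(X) = Π y_i^ν_i = 0.1452. Since K_p = g(X)·P^{-1}, P = (g/K_p)^(1/1) = (0.1452/0.000418)^(1/1) = 347 kPa.

P = 347 kPa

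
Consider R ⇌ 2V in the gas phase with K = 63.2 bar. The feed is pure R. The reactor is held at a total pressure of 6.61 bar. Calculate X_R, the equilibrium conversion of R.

Basis: 1 mol R initially; let X = conversion of R. Extent ξ = X.
Mole table: n_R = 1 − X; n_V = 2X.
Total moles n_T = 1 + X.
Mole fractions y_i = n_i/n_T; K = p_V^2 / (p_R) with p_i = y_i·P.
This yields a degree-2 equation in X; solving on (0,1), X = 0.840.

X = 0.840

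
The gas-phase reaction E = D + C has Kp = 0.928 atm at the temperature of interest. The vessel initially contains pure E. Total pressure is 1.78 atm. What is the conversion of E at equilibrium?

Basis: 1 mol E initially; let X = conversion of E. Extent ξ = X.
Moles: n_E = 1 − X; n_D = X; n_C = X.
n_T = Σnᵢ = 1 + X.
With p_i = (n_i/n_T)P, Kp = p_D p_C / (p_E).
Equating to 0.928 atm and solving on 0 < X < 1: X = 0.585.

X = 0.585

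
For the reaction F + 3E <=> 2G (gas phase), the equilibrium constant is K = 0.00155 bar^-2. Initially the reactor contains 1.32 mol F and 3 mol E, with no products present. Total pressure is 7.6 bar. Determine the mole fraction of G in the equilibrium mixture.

Let X = conversion of E (basis 3 mol E); extent of reaction ξ = X.
Moles: n_F = 1.32 − X; n_E = 3 − 3X; n_G = 2X.
n_T = Σnᵢ = 4.32 − 2X.
With p_i = (n_i/n_T)P, K = p_G^2 / (p_F p_E^3).
This yields a degree-4 equation in X; solving on (0,1), X = 0.161.
Then n_G = 0.322, n_T = 4, so y_G = 0.080.

y_G = 0.080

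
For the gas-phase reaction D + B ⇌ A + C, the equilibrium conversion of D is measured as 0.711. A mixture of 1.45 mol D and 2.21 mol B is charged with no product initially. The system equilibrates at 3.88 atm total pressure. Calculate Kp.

Let X = conversion of D (basis 1.45 mol D); extent of reaction ξ = 1.45X.
At extent ξ: n_D = 1.45 − 1.45X; n_B = 2.21 − 1.45X; n_A = 1.45X; n_C = 1.45X.
Since Δν = 0, n_T = 3.66 throughout.
At X = 0.711: n_D = 0.419, n_B = 1.18, n_A = 1.03, n_C = 1.03, n_T = 3.66.
p_i = (n_i/n_T)·P. Kp = p_A p_C / (p_D p_B) = 2.15.

Kp = 2.15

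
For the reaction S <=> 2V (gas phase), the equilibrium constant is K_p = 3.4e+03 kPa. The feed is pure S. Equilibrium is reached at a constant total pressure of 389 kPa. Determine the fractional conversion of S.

X = 0.828

Let X = conversion of S (basis 1 mol S); extent of reaction ξ = X.
Moles: n_S = 1 − X; n_V = 2X.
n_T = Σnᵢ = 1 + X.
y_i = n_i/n_T, p_i = y_i·P. K_p = p_V^2 / (p_S).
Substituting and setting equal to 3.4e+03 kPa gives a polynomial in X; the root in (0,1) is X = 0.828.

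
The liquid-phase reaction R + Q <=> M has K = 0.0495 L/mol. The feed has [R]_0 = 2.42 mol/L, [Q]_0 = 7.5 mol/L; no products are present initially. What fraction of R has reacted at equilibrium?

X = 0.254

Let X = conversion of R; extent ξ = 2.42·X mol/L.
Concentrations: [R] = 2.42 − 2.42X; [Q] = 7.5 − 2.42X; [M] = 2.42X.
K = [M] / ([R] [Q]).
Solving K = 0.0495 for X ∈ (0,1): X = 0.254.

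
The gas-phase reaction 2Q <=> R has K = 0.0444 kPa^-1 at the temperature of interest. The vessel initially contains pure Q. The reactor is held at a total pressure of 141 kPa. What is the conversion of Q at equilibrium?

Take 1 mol Q as basis and let X be its fractional conversion, so ξ = 0.5X.
At extent ξ: n_Q = 1 − X; n_R = 0.5X.
Total moles n_T = 1 − 0.5X.
y_i = n_i/n_T, p_i = y_i·P. K = p_R / (p_Q^2).
Equating to 0.0444 kPa^-1 and solving on 0 < X < 1: X = 0.804.

X = 0.804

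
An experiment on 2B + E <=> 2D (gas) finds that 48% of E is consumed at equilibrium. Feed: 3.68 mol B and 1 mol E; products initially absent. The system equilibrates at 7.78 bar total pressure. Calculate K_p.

Take 1 mol E as basis and let X be its fractional conversion, so ξ = X.
Moles: n_B = 3.68 − 2X; n_E = 1 − X; n_D = 2X.
Total moles n_T = 4.68 − X.
At X = 0.48: n_B = 2.72, n_E = 0.52, n_D = 0.96, n_T = 4.2.
p_i = (n_i/n_T)·P. K_p = p_D^2 / (p_B^2 p_E) = 0.129 bar^-1.

K_p = 0.129 bar^-1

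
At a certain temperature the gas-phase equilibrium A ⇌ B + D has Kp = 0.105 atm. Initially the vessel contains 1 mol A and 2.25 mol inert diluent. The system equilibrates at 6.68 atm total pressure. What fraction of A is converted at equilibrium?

Let X = conversion of A (basis 1 mol A); extent of reaction ξ = X.
At extent ξ: n_A = 1 − X; n_B = X; n_D = X; n_I = 2.25 (inert).
Total moles n_T = 3.25 + X.
y_i = n_i/n_T, p_i = y_i·P. Kp = p_B p_D / (p_A).
Substituting and setting equal to 0.105 atm gives a polynomial in X; the root in (0,1) is X = 0.208.

X = 0.208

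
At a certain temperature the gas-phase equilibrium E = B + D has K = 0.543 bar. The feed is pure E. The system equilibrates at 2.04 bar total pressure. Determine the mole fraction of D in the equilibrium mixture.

y_D = 0.314

Take 1 mol E as basis and let X be its fractional conversion, so ξ = X.
At extent ξ: n_E = 1 − X; n_B = X; n_D = X.
Summing: n_T = 1 + X.
Mole fractions y_i = n_i/n_T; K = p_B p_D / (p_E) with p_i = y_i·P.
This yields a degree-2 equation in X; solving on (0,1), X = 0.458.
Then n_D = 0.458, n_T = 1.46, so y_D = 0.314.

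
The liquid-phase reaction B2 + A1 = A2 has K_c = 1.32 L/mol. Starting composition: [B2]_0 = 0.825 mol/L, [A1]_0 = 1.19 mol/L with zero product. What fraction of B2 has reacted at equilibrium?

X = 0.505

Let X = conversion of B2; extent ξ = 0.825·X mol/L.
Concentrations: [B2] = 0.825 − 0.825X; [A1] = 1.19 − 0.825X; [A2] = 0.825X.
K_c = [A2] / ([B2] [A1]).
Equating to 1.32 L/mol: the physical root is X = 0.505.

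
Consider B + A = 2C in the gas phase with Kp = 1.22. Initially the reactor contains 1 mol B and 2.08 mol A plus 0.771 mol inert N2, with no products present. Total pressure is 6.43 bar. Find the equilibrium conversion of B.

Take 1 mol B as basis and let X be its fractional conversion, so ξ = X.
Moles: n_B = 1 − X; n_A = 2.08 − X; n_C = 2X; n_I = 0.771 (inert).
n_T stays at 3.85 (no change in mole number).
With p_i = (n_i/n_T)P, Kp = p_C^2 / (p_B p_A).
Substituting and setting equal to 1.22 gives a polynomial in X; the root in (0,1) is X = 0.494.

X = 0.494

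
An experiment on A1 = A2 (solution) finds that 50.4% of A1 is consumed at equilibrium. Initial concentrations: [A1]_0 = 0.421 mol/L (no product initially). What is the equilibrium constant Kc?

Kc = 1.02

Let X = conversion of A1.
Concentrations: [A1] = 0.421 − 0.421X; [A2] = 0.421X.
At X = 0.504: [A1] = 0.209, [A2] = 0.212.
Kc = [A2] / ([A1]) = 1.02.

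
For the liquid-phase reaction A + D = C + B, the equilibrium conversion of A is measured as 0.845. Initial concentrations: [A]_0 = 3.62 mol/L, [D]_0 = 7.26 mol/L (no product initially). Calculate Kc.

Let X = conversion of A.
Concentrations: [A] = 3.62 − 3.62X; [D] = 7.26 − 3.62X; [C] = 3.62X; [B] = 3.62X.
At X = 0.845: [A] = 0.561, [D] = 4.2, [C] = 3.06, [B] = 3.06.
Kc = [C] [B] / ([A] [D]) = 3.97.

Kc = 3.97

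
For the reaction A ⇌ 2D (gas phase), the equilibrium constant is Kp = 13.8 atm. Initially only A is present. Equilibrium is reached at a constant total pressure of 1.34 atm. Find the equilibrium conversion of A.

Take 1 mol A as basis and let X be its fractional conversion, so ξ = X.
Moles: n_A = 1 − X; n_D = 2X.
Total moles n_T = 1 + X.
Mole fractions y_i = n_i/n_T; Kp = p_D^2 / (p_A) with p_i = y_i·P.
Substituting and setting equal to 13.8 atm gives a polynomial in X; the root in (0,1) is X = 0.849.

X = 0.849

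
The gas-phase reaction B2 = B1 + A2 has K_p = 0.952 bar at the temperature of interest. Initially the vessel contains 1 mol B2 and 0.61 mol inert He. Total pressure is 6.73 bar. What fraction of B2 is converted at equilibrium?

Take 1 mol B2 as basis and let X be its fractional conversion, so ξ = X.
Moles: n_B2 = 1 − X; n_B1 = X; n_A2 = X; n_I = 0.61 (inert).
n_T = Σnᵢ = 1.61 + X.
Mole fractions y_i = n_i/n_T; K_p = p_B1 p_A2 / (p_B2) with p_i = y_i·P.
Substituting and setting equal to 0.952 bar gives a polynomial in X; the root in (0,1) is X = 0.410.

X = 0.410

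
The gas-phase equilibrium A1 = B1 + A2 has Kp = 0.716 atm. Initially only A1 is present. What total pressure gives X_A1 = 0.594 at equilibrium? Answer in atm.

P = 1.31 atm

Let X = conversion of A1 (basis 1 mol A1); extent of reaction ξ = X.
Moles: n_A1 = 1 − X; n_B1 = X; n_A2 = X.
Summing: n_T = 1 + X.
Kp = p_B1 p_A2 / (p_A1) with p_i = (n_i/n_T)·P.
At X = 0.594: the mole-fraction product g(X) = Π y_i^ν_i = 0.5452. Since Kp = g(X)·P^{1}, P = (Kp/g)^(1/1) = (0.716/0.5452)^(1/1) = 1.31 atm.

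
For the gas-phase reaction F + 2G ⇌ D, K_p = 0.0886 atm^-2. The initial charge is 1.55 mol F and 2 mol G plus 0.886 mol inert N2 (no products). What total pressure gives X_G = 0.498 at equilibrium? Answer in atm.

P = 7.92 atm

Basis: 2 mol G initially; let X = conversion of G. Extent ξ = X.
At extent ξ: n_F = 1.55 − X; n_G = 2 − 2X; n_D = X; n_I = 0.886 (inert).
Total moles n_T = 4.44 − 2X.
K_p = p_D / (p_F p_G^2) with p_i = (n_i/n_T)·P.
At X = 0.498: the mole-fraction product g(X) = Π y_i^ν_i = 5.557. Since K_p = g(X)·P^{-2}, P = (g/K_p)^(1/2) = (5.557/0.0886)^(1/2) = 7.92 atm.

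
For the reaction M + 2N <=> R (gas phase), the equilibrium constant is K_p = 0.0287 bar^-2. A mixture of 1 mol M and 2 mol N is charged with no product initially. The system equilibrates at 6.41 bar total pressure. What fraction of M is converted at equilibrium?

X = 0.289

Let X = conversion of M (basis 1 mol M); extent of reaction ξ = X.
Species balance: n_M = 1 − X; n_N = 2 − 2X; n_R = X.
n_T = Σnᵢ = 3 − 2X.
y_i = n_i/n_T, p_i = y_i·P. K_p = p_R / (p_M p_N^2).
Substituting and setting equal to 0.0287 bar^-2 gives a polynomial in X; the root in (0,1) is X = 0.289.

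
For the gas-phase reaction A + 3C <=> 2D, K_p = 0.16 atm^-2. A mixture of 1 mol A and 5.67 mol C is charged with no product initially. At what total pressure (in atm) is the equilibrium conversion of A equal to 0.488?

P = 2.25 atm

Take 1 mol A as basis and let X be its fractional conversion, so ξ = X.
At extent ξ: n_A = 1 − X; n_C = 5.67 − 3X; n_D = 2X.
Summing: n_T = 6.67 − 2X.
K_p = p_D^2 / (p_A p_C^3) with p_i = (n_i/n_T)·P.
At X = 0.488: the mole-fraction product g(X) = Π y_i^ν_i = 0.8107. Since K_p = g(X)·P^{-2}, P = (g/K_p)^(1/2) = (0.8107/0.16)^(1/2) = 2.25 atm.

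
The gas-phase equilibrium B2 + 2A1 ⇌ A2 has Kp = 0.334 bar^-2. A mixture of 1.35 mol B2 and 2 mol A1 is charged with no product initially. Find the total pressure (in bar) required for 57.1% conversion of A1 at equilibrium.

P = 3.81 bar

Take 2 mol A1 as basis and let X be its fractional conversion, so ξ = X.
Mole table: n_B2 = 1.35 − X; n_A1 = 2 − 2X; n_A2 = X.
Total moles n_T = 3.35 − 2X.
Kp = p_A2 / (p_B2 p_A1^2) with p_i = (n_i/n_T)·P.
At X = 0.571: the mole-fraction product g(X) = Π y_i^ν_i = 4.854. Since Kp = g(X)·P^{-2}, P = (g/Kp)^(1/2) = (4.854/0.334)^(1/2) = 3.81 bar.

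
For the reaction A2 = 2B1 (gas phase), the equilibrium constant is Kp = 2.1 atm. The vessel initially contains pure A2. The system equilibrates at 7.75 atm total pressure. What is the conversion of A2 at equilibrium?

Take 1 mol A2 as basis and let X be its fractional conversion, so ξ = X.
Species balance: n_A2 = 1 − X; n_B1 = 2X.
Summing: n_T = 1 + X.
y_i = n_i/n_T, p_i = y_i·P. Kp = p_B1^2 / (p_A2).
This yields a degree-2 equation in X; solving on (0,1), X = 0.252.

X = 0.252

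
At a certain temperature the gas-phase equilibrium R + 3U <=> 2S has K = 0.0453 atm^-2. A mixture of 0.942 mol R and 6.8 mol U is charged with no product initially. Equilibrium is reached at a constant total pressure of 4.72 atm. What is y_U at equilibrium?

y_U = 0.775

Let X = conversion of R (basis 0.942 mol R); extent of reaction ξ = 0.942X.
Mole table: n_R = 0.942 − 0.942X; n_U = 6.8 − 2.83X; n_S = 1.88X.
n_T = Σnᵢ = 7.74 − 1.88X.
Mole fractions y_i = n_i/n_T; K = p_S^2 / (p_R p_U^3) with p_i = y_i·P.
This yields a degree-4 equation in X; solving on (0,1), X = 0.586.
Then n_U = 5.15, n_T = 6.64, so y_U = 0.775.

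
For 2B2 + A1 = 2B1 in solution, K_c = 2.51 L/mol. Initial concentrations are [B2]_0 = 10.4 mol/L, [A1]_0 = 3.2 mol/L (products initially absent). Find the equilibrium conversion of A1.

X = 0.850

Let X = conversion of A1; extent ξ = 3.2·X mol/L.
Concentrations: [B2] = 10.4 − 6.4X; [A1] = 3.2 − 3.2X; [B1] = 6.4X.
K_c = [B1]^2 / ([B2]^2 [A1]).
Setting equal to 2.51 and solving for X on (0,1) gives X = 0.850.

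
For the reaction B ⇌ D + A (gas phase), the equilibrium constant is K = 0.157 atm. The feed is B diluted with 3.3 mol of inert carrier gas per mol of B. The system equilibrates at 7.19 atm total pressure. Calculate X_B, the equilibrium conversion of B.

Let X = conversion of B (basis 1 mol B); extent of reaction ξ = X.
Moles: n_B = 1 − X; n_D = X; n_A = X; n_I = 3.3 (inert).
Summing: n_T = 4.3 + X.
Mole fractions y_i = n_i/n_T; K = p_D p_A / (p_B) with p_i = y_i·P.
Substituting and setting equal to 0.157 atm gives a polynomial in X; the root in (0,1) is X = 0.270.

X = 0.270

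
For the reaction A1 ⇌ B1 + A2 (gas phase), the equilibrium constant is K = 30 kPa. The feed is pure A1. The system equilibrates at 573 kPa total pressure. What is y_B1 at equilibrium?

Basis: 1 mol A1 initially; let X = conversion of A1. Extent ξ = X.
Species balance: n_A1 = 1 − X; n_B1 = X; n_A2 = X.
Summing: n_T = 1 + X.
y_i = n_i/n_T, p_i = y_i·P. K = p_B1 p_A2 / (p_A1).
Equating to 30 kPa and solving on 0 < X < 1: X = 0.223.
Then n_B1 = 0.223, n_T = 1.22, so y_B1 = 0.182.

y_B1 = 0.182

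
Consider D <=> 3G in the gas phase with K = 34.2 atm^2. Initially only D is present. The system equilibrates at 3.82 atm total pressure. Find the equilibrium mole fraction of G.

Basis: 1 mol D initially; let X = conversion of D. Extent ξ = X.
Species balance: n_D = 1 − X; n_G = 3X.
Total moles n_T = 1 + 2X.
With p_i = (n_i/n_T)P, K = p_G^3 / (p_D).
Equating to 34.2 atm^2 and solving on 0 < X < 1: X = 0.556.
Then n_G = 1.67, n_T = 2.11, so y_G = 0.790.

y_G = 0.790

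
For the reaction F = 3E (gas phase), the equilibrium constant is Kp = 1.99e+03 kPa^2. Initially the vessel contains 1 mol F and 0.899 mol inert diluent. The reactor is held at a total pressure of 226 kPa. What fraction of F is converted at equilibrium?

Take 1 mol F as basis and let X be its fractional conversion, so ξ = X.
Mole table: n_F = 1 − X; n_E = 3X; n_I = 0.899 (inert).
Total moles n_T = 1.9 + 2X.
Mole fractions y_i = n_i/n_T; Kp = p_E^3 / (p_F) with p_i = y_i·P.
This yields a degree-3 equation in X; solving on (0,1), X = 0.182.

X = 0.182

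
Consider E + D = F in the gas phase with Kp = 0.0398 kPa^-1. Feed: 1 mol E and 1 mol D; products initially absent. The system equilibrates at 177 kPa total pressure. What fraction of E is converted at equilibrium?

Basis: 1 mol E initially; let X = conversion of E. Extent ξ = X.
Species balance: n_E = 1 − X; n_D = 1 − X; n_F = X.
Total moles n_T = 2 − X.
y_i = n_i/n_T, p_i = y_i·P. Kp = p_F / (p_E p_D).
Substituting and setting equal to 0.0398 kPa^-1 gives a polynomial in X; the root in (0,1) is X = 0.647.

X = 0.647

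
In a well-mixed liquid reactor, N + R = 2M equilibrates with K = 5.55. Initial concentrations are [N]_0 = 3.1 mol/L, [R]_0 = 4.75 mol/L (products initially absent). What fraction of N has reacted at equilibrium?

Let X = conversion of N; extent ξ = 3.1·X mol/L.
Concentrations: [N] = 3.1 − 3.1X; [R] = 4.75 − 3.1X; [M] = 6.2X.
K = [M]^2 / ([N] [R]).
This equals 5.55 at X = 0.652 (the root in 0 < X < 1).

X = 0.652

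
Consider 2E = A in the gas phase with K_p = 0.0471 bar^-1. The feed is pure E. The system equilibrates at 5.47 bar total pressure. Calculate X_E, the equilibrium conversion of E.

X = 0.298

Basis: 1 mol E initially; let X = conversion of E. Extent ξ = 0.5X.
Mole table: n_E = 1 − X; n_A = 0.5X.
Summing: n_T = 1 − 0.5X.
y_i = n_i/n_T, p_i = y_i·P. K_p = p_A / (p_E^2).
This yields a degree-2 equation in X; solving on (0,1), X = 0.298.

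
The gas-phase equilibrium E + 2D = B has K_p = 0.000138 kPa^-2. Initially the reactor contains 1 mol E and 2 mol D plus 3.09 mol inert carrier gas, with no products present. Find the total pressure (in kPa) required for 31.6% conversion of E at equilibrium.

P = 231 kPa

Take 1 mol E as basis and let X be its fractional conversion, so ξ = X.
Moles: n_E = 1 − X; n_D = 2 − 2X; n_B = X; n_I = 3.09 (inert).
Total moles n_T = 6.09 − 2X.
K_p = p_B / (p_E p_D^2) with p_i = (n_i/n_T)·P.
At X = 0.316: the mole-fraction product g(X) = Π y_i^ν_i = 7.354. Since K_p = g(X)·P^{-2}, P = (g/K_p)^(1/2) = (7.354/0.000138)^(1/2) = 231 kPa.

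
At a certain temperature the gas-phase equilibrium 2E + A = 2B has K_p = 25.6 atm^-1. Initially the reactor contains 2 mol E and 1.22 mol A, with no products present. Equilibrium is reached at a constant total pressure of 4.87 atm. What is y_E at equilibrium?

y_E = 0.150

Basis: 2 mol E initially; let X = conversion of E. Extent ξ = X.
Species balance: n_E = 2 − 2X; n_A = 1.22 − X; n_B = 2X.
Total moles n_T = 3.22 − X.
With p_i = (n_i/n_T)P, K_p = p_B^2 / (p_E^2 p_A).
Setting this equal to 25.6 atm^-1 and taking the physical root (0 < X < 1) gives X = 0.820.
Then n_E = 0.36, n_T = 2.4, so y_E = 0.150.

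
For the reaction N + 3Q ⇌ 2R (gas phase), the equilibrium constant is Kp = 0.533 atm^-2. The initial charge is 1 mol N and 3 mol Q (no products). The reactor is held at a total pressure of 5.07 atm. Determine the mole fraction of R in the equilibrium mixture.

y_R = 0.413

Take 1 mol N as basis and let X be its fractional conversion, so ξ = X.
Moles: n_N = 1 − X; n_Q = 3 − 3X; n_R = 2X.
n_T = Σnᵢ = 4 − 2X.
Mole fractions y_i = n_i/n_T; Kp = p_R^2 / (p_N p_Q^3) with p_i = y_i·P.
Setting this equal to 0.533 atm^-2 and taking the physical root (0 < X < 1) gives X = 0.585.
Then n_R = 1.17, n_T = 2.83, so y_R = 0.413.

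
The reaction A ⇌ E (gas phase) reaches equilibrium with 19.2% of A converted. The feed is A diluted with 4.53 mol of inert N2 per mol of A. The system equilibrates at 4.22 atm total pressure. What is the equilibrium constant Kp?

Kp = 0.238

Let X = conversion of A (basis 1 mol A); extent of reaction ξ = X.
Species balance: n_A = 1 − X; n_E = X; n_I = 4.53 (inert).
n_T stays at 5.53 (no change in mole number).
At X = 0.192: n_A = 0.808, n_E = 0.192, n_T = 5.53.
p_i = (n_i/n_T)·P. Kp = p_E / (p_A) = 0.238.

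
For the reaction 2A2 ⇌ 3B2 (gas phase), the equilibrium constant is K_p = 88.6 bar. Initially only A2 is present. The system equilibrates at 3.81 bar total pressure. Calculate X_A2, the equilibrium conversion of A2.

X = 0.778

Let X = conversion of A2 (basis 1 mol A2); extent of reaction ξ = 0.5X.
Species balance: n_A2 = 1 − X; n_B2 = 1.5X.
Total moles n_T = 1 + 0.5X.
Mole fractions y_i = n_i/n_T; K_p = p_B2^3 / (p_A2^2) with p_i = y_i·P.
Equating to 88.6 bar and solving on 0 < X < 1: X = 0.778.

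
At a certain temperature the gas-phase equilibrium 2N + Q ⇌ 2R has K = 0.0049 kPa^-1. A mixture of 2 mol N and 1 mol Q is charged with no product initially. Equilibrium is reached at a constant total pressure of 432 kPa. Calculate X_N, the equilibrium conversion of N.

Take 2 mol N as basis and let X be its fractional conversion, so ξ = X.
Mole table: n_N = 2 − 2X; n_Q = 1 − X; n_R = 2X.
Total moles n_T = 3 − X.
Mole fractions y_i = n_i/n_T; K = p_R^2 / (p_N^2 p_Q) with p_i = y_i·P.
Setting this equal to 0.0049 kPa^-1 and taking the physical root (0 < X < 1) gives X = 0.410.

X = 0.410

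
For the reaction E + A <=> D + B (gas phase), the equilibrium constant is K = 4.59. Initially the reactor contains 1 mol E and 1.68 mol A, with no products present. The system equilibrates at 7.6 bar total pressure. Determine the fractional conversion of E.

X = 0.826

Take 1 mol E as basis and let X be its fractional conversion, so ξ = X.
Mole table: n_E = 1 − X; n_A = 1.68 − X; n_D = X; n_B = X.
Since Δν = 0, n_T = 2.68 throughout.
Mole fractions y_i = n_i/n_T; K = p_D p_B / (p_E p_A) with p_i = y_i·P.
Substituting and setting equal to 4.59 gives a polynomial in X; the root in (0,1) is X = 0.826.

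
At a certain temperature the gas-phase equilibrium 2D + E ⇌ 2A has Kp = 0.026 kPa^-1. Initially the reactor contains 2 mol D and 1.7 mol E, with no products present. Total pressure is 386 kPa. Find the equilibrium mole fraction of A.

y_A = 0.426

Let X = conversion of D (basis 2 mol D); extent of reaction ξ = X.
At extent ξ: n_D = 2 − 2X; n_E = 1.7 − X; n_A = 2X.
Summing: n_T = 3.7 − X.
Mole fractions y_i = n_i/n_T; Kp = p_A^2 / (p_D^2 p_E) with p_i = y_i·P.
Substituting and setting equal to 0.026 kPa^-1 gives a polynomial in X; the root in (0,1) is X = 0.650.
Then n_A = 1.3, n_T = 3.05, so y_A = 0.426.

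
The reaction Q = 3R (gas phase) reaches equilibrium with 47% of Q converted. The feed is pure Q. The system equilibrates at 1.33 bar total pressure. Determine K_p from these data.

K_p = 2.49 bar^2

Let X = conversion of Q (basis 1 mol Q); extent of reaction ξ = X.
At extent ξ: n_Q = 1 − X; n_R = 3X.
n_T = Σnᵢ = 1 + 2X.
At X = 0.47: n_Q = 0.53, n_R = 1.41, n_T = 1.94.
p_i = (n_i/n_T)·P. K_p = p_R^3 / (p_Q) = 2.49 bar^2.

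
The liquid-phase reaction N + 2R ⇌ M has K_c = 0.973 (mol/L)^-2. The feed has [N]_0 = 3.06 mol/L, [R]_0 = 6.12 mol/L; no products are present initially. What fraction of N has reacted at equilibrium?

X = 0.729

Let X = conversion of N; extent ξ = 3.06·X mol/L.
Concentrations: [N] = 3.06 − 3.06X; [R] = 6.12 − 6.12X; [M] = 3.06X.
K_c = [M] / ([N] [R]^2).
Setting equal to 0.973 and solving for X on (0,1) gives X = 0.729.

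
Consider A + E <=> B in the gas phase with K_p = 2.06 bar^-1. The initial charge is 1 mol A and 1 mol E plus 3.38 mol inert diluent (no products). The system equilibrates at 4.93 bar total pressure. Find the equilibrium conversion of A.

Basis: 1 mol A initially; let X = conversion of A. Extent ξ = X.
Moles: n_A = 1 − X; n_E = 1 − X; n_B = X; n_I = 3.38 (inert).
Summing: n_T = 5.38 − X.
y_i = n_i/n_T, p_i = y_i·P. K_p = p_B / (p_A p_E).
Equating to 2.06 bar^-1 and solving on 0 < X < 1: X = 0.507.

X = 0.507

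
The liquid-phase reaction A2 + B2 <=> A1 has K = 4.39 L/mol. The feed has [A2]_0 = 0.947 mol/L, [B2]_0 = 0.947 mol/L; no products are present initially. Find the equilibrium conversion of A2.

X = 0.615

Let X = conversion of A2; extent ξ = 0.947·X mol/L.
Concentrations: [A2] = 0.947 − 0.947X; [B2] = 0.947 − 0.947X; [A1] = 0.947X.
K = [A1] / ([A2] [B2]).
This equals 4.39 at X = 0.615 (the root in 0 < X < 1).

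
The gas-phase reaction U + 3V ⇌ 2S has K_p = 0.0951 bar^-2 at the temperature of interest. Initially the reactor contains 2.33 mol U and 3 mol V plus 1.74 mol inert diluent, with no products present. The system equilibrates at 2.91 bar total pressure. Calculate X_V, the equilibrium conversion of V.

X = 0.300

Take 3 mol V as basis and let X be its fractional conversion, so ξ = X.
Mole table: n_U = 2.33 − X; n_V = 3 − 3X; n_S = 2X; n_I = 1.74 (inert).
Summing: n_T = 7.07 − 2X.
With p_i = (n_i/n_T)P, K_p = p_S^2 / (p_U p_V^3).
Substituting and setting equal to 0.0951 bar^-2 gives a polynomial in X; the root in (0,1) is X = 0.300.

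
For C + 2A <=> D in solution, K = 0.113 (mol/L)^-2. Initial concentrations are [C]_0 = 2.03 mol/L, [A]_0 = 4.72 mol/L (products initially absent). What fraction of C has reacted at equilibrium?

Let X = conversion of C; extent ξ = 2.03·X mol/L.
Concentrations: [C] = 2.03 − 2.03X; [A] = 4.72 − 4.06X; [D] = 2.03X.
K = [D] / ([C] [A]^2).
Setting equal to 0.113 and solving for X on (0,1) gives X = 0.471.

X = 0.471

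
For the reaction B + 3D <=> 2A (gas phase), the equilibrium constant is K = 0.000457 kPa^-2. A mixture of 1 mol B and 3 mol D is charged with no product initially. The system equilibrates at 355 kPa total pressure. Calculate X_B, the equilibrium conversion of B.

X = 0.697

Basis: 1 mol B initially; let X = conversion of B. Extent ξ = X.
At extent ξ: n_B = 1 − X; n_D = 3 − 3X; n_A = 2X.
Total moles n_T = 4 − 2X.
Mole fractions y_i = n_i/n_T; K = p_A^2 / (p_B p_D^3) with p_i = y_i·P.
Substituting and setting equal to 0.000457 kPa^-2 gives a polynomial in X; the root in (0,1) is X = 0.697.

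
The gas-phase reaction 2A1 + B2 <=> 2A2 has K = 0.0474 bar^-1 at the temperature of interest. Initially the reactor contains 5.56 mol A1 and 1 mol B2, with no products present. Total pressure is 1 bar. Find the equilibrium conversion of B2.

X = 0.199

Let X = conversion of B2 (basis 1 mol B2); extent of reaction ξ = X.
Species balance: n_A1 = 5.56 − 2X; n_B2 = 1 − X; n_A2 = 2X.
Summing: n_T = 6.56 − X.
With p_i = (n_i/n_T)P, K = p_A2^2 / (p_A1^2 p_B2).
Equating to 0.0474 bar^-1 and solving on 0 < X < 1: X = 0.199.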